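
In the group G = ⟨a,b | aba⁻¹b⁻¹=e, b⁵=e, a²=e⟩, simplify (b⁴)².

Compute successive powers of (b⁴), reducing at each step:
  (b⁴)²: (b⁴) · b⁴ = b³

Answer: b³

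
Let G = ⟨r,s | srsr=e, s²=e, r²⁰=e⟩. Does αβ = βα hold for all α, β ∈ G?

r·s = rs but s·r = r¹⁹s, so r·s ≠ s·r and G is not abelian.

Answer: No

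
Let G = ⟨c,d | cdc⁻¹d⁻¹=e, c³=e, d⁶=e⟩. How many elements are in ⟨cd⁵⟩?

|⟨cd⁵⟩| equals the order of cd⁵. Compute successive powers until reaching e:
  (cd⁵)¹ = cd⁵, (cd⁵)² = c²d⁴, (cd⁵)³ = d³, (cd⁵)⁴ = cd², (cd⁵)⁵ = c²d, (cd⁵)⁶ = e.
The smallest positive k with (cd⁵)ᵏ = e is 6, so |⟨cd⁵⟩| = 6.

Answer: 6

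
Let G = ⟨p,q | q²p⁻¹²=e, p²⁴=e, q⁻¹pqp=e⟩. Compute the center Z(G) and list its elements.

An element z ∈ Z(G) iff z commutes with every generator.
For example p¹² is central: (p¹²)·p = p¹³ = p·(p¹²); (p¹²)·q = q⁻¹ = q·(p¹²).
Whereas p ∉ Z(G) since p·q = pq ≠ p¹¹q⁻¹ = q·p.
Checking each of the 48 elements this way gives Z(G) = {e, p¹²}, of order 2.

Answer: {e, p¹²}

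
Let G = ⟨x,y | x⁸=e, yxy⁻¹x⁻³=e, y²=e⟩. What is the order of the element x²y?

Compute successive powers until reaching e:
  (x²y)¹ = x²y, (x²y)² = e.
The smallest positive k with (x²y)ᵏ = e is 2.

Answer: 2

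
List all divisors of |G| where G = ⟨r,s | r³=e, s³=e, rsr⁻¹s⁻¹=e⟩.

|G| = 9 = 3². By Lagrange's theorem the order of any subgroup divides 9; the divisors of 9 are 1, 3, 9.

Answer: 1, 3, 9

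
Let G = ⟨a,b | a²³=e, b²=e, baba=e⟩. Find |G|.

Enumerate words in the generators, reducing via the relations: the distinct elements are
  {a, b, e, ab, a², a³, a⁴, a⁵, a⁶, a⁷, a⁸, a⁹, a²b, a²², a²¹, a²⁰, a³b, a¹², a¹³, a¹¹, a¹⁰, a¹⁴, a¹⁵, a¹⁶, a¹⁷, a¹⁸, a¹⁹, a⁴b, a⁵b, a⁶b, a⁷b, a⁸b, a⁹b, a²²b, a²¹b, a²⁰b, a¹²b, a¹³b, a¹¹b, a¹⁰b, a¹⁴b, a¹⁵b, a¹⁶b, a¹⁷b, a¹⁸b, a¹⁹b}.
No further products give new elements, so |G| = 46.

Answer: 46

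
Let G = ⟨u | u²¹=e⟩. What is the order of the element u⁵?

Compute successive powers until reaching e:
  (u⁵)¹ = u⁵, (u⁵)² = u¹⁰, (u⁵)³ = u¹⁵, (u⁵)⁴ = u²⁰, (u⁵)⁵ = u⁴, (u⁵)⁶ = u⁹, (u⁵)⁷ = u¹⁴, (u⁵)⁸ = u¹⁹, (u⁵)⁹ = u³, (u⁵)¹⁰ = u⁸, (u⁵)¹¹ = u¹³, (u⁵)¹² = u¹⁸, (u⁵)¹³ = u², (u⁵)¹⁴ = u⁷, (u⁵)¹⁵ = u¹², (u⁵)¹⁶ = u¹⁷, (u⁵)¹⁷ = u, (u⁵)¹⁸ = u⁶, (u⁵)¹⁹ = u¹¹, (u⁵)²⁰ = u¹⁶, (u⁵)²¹ = e.
The smallest positive k with (u⁵)ᵏ = e is 21.

Answer: 21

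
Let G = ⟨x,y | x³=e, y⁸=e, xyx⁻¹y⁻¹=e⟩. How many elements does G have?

Enumerate words in the generators, reducing via the relations: the distinct elements are
  {e, x, y, xy, x², y², y³, y⁴, y⁵, y⁶, y⁷, xy², xy³, xy⁴, xy⁵, xy⁶, xy⁷, x²y, x²y², x²y³, x²y⁴, x²y⁵, x²y⁶, x²y⁷}.
No further products give new elements, so |G| = 24.

Answer: 24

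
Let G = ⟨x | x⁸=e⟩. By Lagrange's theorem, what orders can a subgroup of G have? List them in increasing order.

|G| = 8 = 2³. By Lagrange's theorem the order of any subgroup divides 8; the divisors of 8 are 1, 2, 4, 8.

Answer: 1, 2, 4, 8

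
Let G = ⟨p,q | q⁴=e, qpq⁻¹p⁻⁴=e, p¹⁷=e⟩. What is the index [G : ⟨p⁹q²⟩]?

First find ord(p⁹q²) by computing successive powers:
  (p⁹q²)¹ = p⁹q², (p⁹q²)² = e.
So |⟨p⁹q²⟩| = ord(p⁹q²) = 2. With |G| = 68, by Lagrange [G : ⟨p⁹q²⟩] = 68/2 = 34.

Answer: 34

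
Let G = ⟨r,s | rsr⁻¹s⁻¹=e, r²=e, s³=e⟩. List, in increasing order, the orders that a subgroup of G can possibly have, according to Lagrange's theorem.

|G| = 6 = 2 · 3. By Lagrange's theorem the order of any subgroup divides 6; the divisors of 6 are 1, 2, 3, 6.

Answer: 1, 2, 3, 6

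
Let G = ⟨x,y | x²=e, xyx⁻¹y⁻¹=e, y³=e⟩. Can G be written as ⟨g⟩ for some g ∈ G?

|G| = 6. The element xy has order 6 (its powers give 6 distinct elements), so ⟨xy⟩ = G and G is cyclic.

Answer: Yes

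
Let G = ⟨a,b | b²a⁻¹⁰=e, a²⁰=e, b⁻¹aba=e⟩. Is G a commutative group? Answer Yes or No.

a·b = ab but b·a = a⁹b⁻¹, so a·b ≠ b·a and G is not abelian.

Answer: No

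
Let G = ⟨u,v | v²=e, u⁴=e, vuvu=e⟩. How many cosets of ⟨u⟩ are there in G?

First find ord(u) by computing successive powers:
  u¹ = u, u² = u², u³ = u³, u⁴ = e.
So |⟨u⟩| = ord(u) = 4. With |G| = 8, by Lagrange [G : ⟨u⟩] = 8/4 = 2.

Answer: 2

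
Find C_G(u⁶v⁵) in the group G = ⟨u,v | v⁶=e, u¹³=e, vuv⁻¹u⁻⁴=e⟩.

⟨u⁶v⁵⟩ ⊆ C_G(u⁶v⁵) since powers of u⁶v⁵ commute with u⁶v⁵; so |C_G(u⁶v⁵)| ≥ |⟨u⁶v⁵⟩| = 6.
By orbit–stabilizer, |C_G(u⁶v⁵)| = |G| / |conj. class of u⁶v⁵| = 78 / 13 = 6.
The 6 elements commuting with u⁶v⁵ are {e, uv⁴, u²v, u³v³, u⁶v⁵, u¹⁰v²}.

Answer: {e, uv⁴, u²v, u³v³, u⁶v⁵, u¹⁰v²}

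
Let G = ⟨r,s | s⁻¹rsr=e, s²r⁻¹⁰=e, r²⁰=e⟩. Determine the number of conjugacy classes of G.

The conjugacy classes (representative and size) are:
  [e] (size 1), [r] (size 2), [r²] (size 2), [r³] (size 2), [r⁴] (size 2), [r⁵] (size 2), [r¹⁴] (size 2), [r⁷] (size 2), [r⁸] (size 2), [r¹¹] (size 2), [r¹⁰] (size 1), [r²s⁻¹] (size 10), [r⁹s] (size 10).
Class equation: 1 + 2 + 2 + 2 + 2 + 2 + 2 + 2 + 2 + 2 + 1 + 10 + 10 = 40 = |G|. So G has 13 conjugacy classes.

Answer: 13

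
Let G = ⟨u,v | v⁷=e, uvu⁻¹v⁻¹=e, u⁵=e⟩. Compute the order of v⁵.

Compute successive powers until reaching e:
  (v⁵)¹ = v⁵, (v⁵)² = v³, (v⁵)³ = v, (v⁵)⁴ = v⁶, (v⁵)⁵ = v⁴, (v⁵)⁶ = v², (v⁵)⁷ = e.
The smallest positive k with (v⁵)ᵏ = e is 7.

Answer: 7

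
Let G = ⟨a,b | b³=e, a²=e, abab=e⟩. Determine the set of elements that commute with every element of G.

An element z ∈ Z(G) iff z commutes with every generator.
For example e is central: e·a = a = a·e; e·b = b = b·e.
Whereas a ∉ Z(G) since a·b = ab ≠ ab² = b·a.
Checking each of the 6 elements this way gives Z(G) = {e}, of order 1.

Answer: {e}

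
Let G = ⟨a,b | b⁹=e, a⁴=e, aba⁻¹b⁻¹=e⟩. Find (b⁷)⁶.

Compute successive powers of (b⁷), reducing at each step:
  (b⁷)²: (b⁷) · b⁷ = b⁵
  (b⁷)³: (b⁵) · b⁷ = b³
  (b⁷)⁴: (b³) · b⁷ = b
  (b⁷)⁵: b · b⁷ = b⁸
  (b⁷)⁶: (b⁸) · b⁷ = b⁶

Answer: b⁶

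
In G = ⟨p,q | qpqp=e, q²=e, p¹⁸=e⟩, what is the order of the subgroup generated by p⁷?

|⟨p⁷⟩| equals the order of p⁷. Compute successive powers until reaching e:
  (p⁷)¹ = p⁷, (p⁷)² = p¹⁴, (p⁷)³ = p³, (p⁷)⁴ = p¹⁰, (p⁷)⁵ = p¹⁷, (p⁷)⁶ = p⁶, (p⁷)⁷ = p¹³, (p⁷)⁸ = p², (p⁷)⁹ = p⁹, (p⁷)¹⁰ = p¹⁶, (p⁷)¹¹ = p⁵, (p⁷)¹² = p¹², (p⁷)¹³ = p, (p⁷)¹⁴ = p⁸, (p⁷)¹⁵ = p¹⁵, (p⁷)¹⁶ = p⁴, (p⁷)¹⁷ = p¹¹, (p⁷)¹⁸ = e.
The smallest positive k with (p⁷)ᵏ = e is 18, so |⟨p⁷⟩| = 18.

Answer: 18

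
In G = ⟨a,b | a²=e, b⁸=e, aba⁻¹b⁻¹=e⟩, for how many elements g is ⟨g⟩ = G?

⟨g⟩ = G would require ord(g) = |G| = 16, but the maximum element order in G is 8 < 16. So G is not cyclic and no single element generates it: the count is 0.

Answer: 0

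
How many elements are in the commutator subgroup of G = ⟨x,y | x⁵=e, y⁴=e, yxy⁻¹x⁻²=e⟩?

G' = [G, G] is generated by all commutators. The generator-pair commutators are: [x, y] = x⁴.
The subgroup they normally generate is {e, x, x², x³, x⁴}, of order 5.
Check: |G/G'| = 20/5 = 4 is the order of the abelianisation.

Answer: 5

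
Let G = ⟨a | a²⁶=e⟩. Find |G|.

G is generated by a single element, so G is cyclic. The relator gives a²⁶ = e and no smaller power is forced to be e, so the 26 powers {a, e, a², a³, a⁴, a⁵, a⁶, a⁷, a⁸, a⁹, a²², a²³, a²¹, a²⁰, a²⁴, a²⁵, a¹², a¹³, a¹¹, a¹⁰, a¹⁴, a¹⁵, a¹⁶, a¹⁷, a¹⁸, a¹⁹} are distinct. Hence |G| = 26.

Answer: 26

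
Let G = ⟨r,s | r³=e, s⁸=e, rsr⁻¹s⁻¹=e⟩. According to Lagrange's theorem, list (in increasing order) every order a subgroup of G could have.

|G| = 24 = 2³ · 3. By Lagrange's theorem the order of any subgroup divides 24; the divisors of 24 are 1, 2, 3, 4, 6, 8, 12, 24.

Answer: 1, 2, 3, 4, 6, 8, 12, 24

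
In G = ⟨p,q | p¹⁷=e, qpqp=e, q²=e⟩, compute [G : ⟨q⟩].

First find ord(q) by computing successive powers:
  q¹ = q, q² = e.
So |⟨q⟩| = ord(q) = 2. With |G| = 34, by Lagrange [G : ⟨q⟩] = 34/2 = 17.

Answer: 17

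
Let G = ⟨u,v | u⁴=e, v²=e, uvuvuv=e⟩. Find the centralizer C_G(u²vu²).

⟨u²vu²⟩ ⊆ C_G(u²vu²) since powers of u²vu² commute with u²vu²; so |C_G(u²vu²)| ≥ |⟨u²vu²⟩| = 2.
By orbit–stabilizer, |C_G(u²vu²)| = |G| / |conj. class of u²vu²| = 24 / 6 = 4.
The 4 elements commuting with u²vu² are {e, v, u²vu², u²vu²v}.

Answer: {e, v, u²vu², u²vu²v}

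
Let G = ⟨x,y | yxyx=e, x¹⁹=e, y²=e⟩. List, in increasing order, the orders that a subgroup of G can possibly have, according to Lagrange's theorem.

|G| = 38 = 2 · 19. By Lagrange's theorem the order of any subgroup divides 38; the divisors of 38 are 1, 2, 19, 38.

Answer: 1, 2, 19, 38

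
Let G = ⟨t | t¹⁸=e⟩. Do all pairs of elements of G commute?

G has a single generator, so G is cyclic and hence abelian.

Answer: Yes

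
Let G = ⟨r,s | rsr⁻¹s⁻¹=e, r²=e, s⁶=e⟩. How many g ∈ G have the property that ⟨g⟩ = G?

⟨g⟩ = G would require ord(g) = |G| = 12, but the maximum element order in G is 6 < 12. So G is not cyclic and no single element generates it: the count is 0.

Answer: 0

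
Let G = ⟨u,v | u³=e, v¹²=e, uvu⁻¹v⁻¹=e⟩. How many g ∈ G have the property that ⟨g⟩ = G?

⟨g⟩ = G would require ord(g) = |G| = 36, but the maximum element order in G is 12 < 36. So G is not cyclic and no single element generates it: the count is 0.

Answer: 0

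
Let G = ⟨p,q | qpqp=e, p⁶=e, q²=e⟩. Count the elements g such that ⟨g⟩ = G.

⟨g⟩ = G would require ord(g) = |G| = 12, but the maximum element order in G is 6 < 12. So G is not cyclic and no single element generates it: the count is 0.

Answer: 0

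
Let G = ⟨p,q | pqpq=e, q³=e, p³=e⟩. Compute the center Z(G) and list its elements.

An element z ∈ Z(G) iff z commutes with every generator.
For example e is central: e·p = p = p·e; e·q = q = q·e.
Whereas p ∉ Z(G) since p·q = pq ≠ p²q² = q·p.
Checking each of the 12 elements this way gives Z(G) = {e}, of order 1.

Answer: {e}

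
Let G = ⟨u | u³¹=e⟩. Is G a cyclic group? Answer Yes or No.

|G| = 31. The element u has order 31 (its powers give 31 distinct elements), so ⟨u⟩ = G and G is cyclic.

Answer: Yes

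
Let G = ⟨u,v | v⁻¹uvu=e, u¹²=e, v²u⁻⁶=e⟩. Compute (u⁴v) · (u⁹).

Compute (u⁴v) · (u⁹) by multiplying left to right and reducing via the relations at each step:
  (u⁴v) · u⁹ = uv⁻¹

Answer: uv⁻¹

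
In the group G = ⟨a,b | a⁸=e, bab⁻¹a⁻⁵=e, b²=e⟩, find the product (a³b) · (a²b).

Compute (a³b) · (a²b) by multiplying left to right and reducing via the relations at each step:
  (a³b) · a² = a⁵b
  (a⁵b) · b = a⁵

Answer: a⁵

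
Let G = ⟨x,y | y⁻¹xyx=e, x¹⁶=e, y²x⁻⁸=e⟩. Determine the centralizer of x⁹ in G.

⟨x⁹⟩ ⊆ C_G(x⁹) since powers of x⁹ commute with x⁹; so |C_G(x⁹)| ≥ |⟨x⁹⟩| = 16.
By orbit–stabilizer, |C_G(x⁹)| = |G| / |conj. class of x⁹| = 32 / 2 = 16.
The 16 elements commuting with x⁹ are {e, x, x², x³, x⁴, x⁵, x⁶, x⁷, x⁸, x⁹, x¹⁰, x¹¹, x¹², x¹³, x¹⁴, x¹⁵}.

Answer: {e, x, x², x³, x⁴, x⁵, x⁶, x⁷, x⁸, x⁹, x¹⁰, x¹¹, x¹², x¹³, x¹⁴, x¹⁵}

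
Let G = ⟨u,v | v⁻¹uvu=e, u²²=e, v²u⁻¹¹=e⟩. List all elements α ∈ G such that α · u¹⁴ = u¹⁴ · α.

⟨u¹⁴⟩ ⊆ C_G(u¹⁴) since powers of u¹⁴ commute with u¹⁴; so |C_G(u¹⁴)| ≥ |⟨u¹⁴⟩| = 11.
By orbit–stabilizer, |C_G(u¹⁴)| = |G| / |conj. class of u¹⁴| = 44 / 2 = 22.
The 22 elements commuting with u¹⁴ are {e, u, u², u³, u⁴, u⁵, u⁶, u⁷, u⁸, u⁹, u¹⁰, u¹¹, u¹², u¹³, u¹⁴, u¹⁵, u¹⁶, u¹⁷, u¹⁸, u¹⁹, u²⁰, u²¹}.

Answer: {e, u, u², u³, u⁴, u⁵, u⁶, u⁷, u⁸, u⁹, u¹⁰, u¹¹, u¹², u¹³, u¹⁴, u¹⁵, u¹⁶, u¹⁷, u¹⁸, u¹⁹, u²⁰, u²¹}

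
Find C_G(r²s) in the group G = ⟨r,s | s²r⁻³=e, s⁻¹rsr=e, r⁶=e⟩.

⟨r²s⟩ ⊆ C_G(r²s) since powers of r²s commute with r²s; so |C_G(r²s)| ≥ |⟨r²s⟩| = 4.
By orbit–stabilizer, |C_G(r²s)| = |G| / |conj. class of r²s| = 12 / 3 = 4.
The 4 elements commuting with r²s are {e, r³, r²s, r²s⁻¹}.

Answer: {e, r³, r²s, r²s⁻¹}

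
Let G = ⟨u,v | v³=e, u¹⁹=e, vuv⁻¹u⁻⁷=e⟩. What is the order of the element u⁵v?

Compute successive powers until reaching e:
  (u⁵v)¹ = u⁵v, (u⁵v)² = u²v², (u⁵v)³ = e.
The smallest positive k with (u⁵v)ᵏ = e is 3.

Answer: 3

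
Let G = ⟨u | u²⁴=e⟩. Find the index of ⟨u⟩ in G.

First find ord(u) by computing successive powers:
  u¹ = u, u² = u², u³ = u³, u⁴ = u⁴, u⁵ = u⁵, u⁶ = u⁶, u⁷ = u⁷, u⁸ = u⁸, u⁹ = u⁹, u¹⁰ = u¹⁰, u¹¹ = u¹¹, u¹² = u¹², u¹³ = u¹³, u¹⁴ = u¹⁴, u¹⁵ = u¹⁵, u¹⁶ = u¹⁶, u¹⁷ = u¹⁷, u¹⁸ = u¹⁸, u¹⁹ = u¹⁹, u²⁰ = u²⁰, u²¹ = u²¹, u²² = u²², u²³ = u²³, u²⁴ = e.
So |⟨u⟩| = ord(u) = 24. With |G| = 24, by Lagrange [G : ⟨u⟩] = 24/24 = 1.

Answer: 1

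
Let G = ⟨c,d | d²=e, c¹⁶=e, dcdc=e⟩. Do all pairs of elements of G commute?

c·d = cd but d·c = c¹⁵d, so c·d ≠ d·c and G is not abelian.

Answer: No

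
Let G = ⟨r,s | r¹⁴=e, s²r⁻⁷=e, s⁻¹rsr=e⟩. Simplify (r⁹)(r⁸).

Compute (r⁹) · (r⁸) by multiplying left to right and reducing via the relations at each step:
  (r⁹) · r⁸ = r³

Answer: r³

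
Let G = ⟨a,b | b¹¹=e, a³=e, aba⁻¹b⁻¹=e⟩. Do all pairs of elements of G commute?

Each pair of generators commutes: a·b = ab = b·a. Since the generators pairwise commute, every element of G commutes with every other, so G is abelian.

Answer: Yes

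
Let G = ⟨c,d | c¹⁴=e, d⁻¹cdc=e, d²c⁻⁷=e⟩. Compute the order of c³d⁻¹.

Compute successive powers until reaching e:
  (c³d⁻¹)¹ = c³d⁻¹, (c³d⁻¹)² = c⁷, (c³d⁻¹)³ = c³d, (c³d⁻¹)⁴ = e.
The smallest positive k with (c³d⁻¹)ᵏ = e is 4.

Answer: 4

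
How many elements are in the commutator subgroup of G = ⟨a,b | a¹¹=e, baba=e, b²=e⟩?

G' = [G, G] is generated by all commutators. The generator-pair commutators are: [a, b] = a².
The subgroup they normally generate is {e, a, a², a³, a⁴, a⁵, a⁶, a⁷, a⁸, a⁹, a¹⁰}, of order 11.
Check: |G/G'| = 22/11 = 2 is the order of the abelianisation.

Answer: 11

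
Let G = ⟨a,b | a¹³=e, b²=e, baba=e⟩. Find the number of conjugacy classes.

The conjugacy classes (representative and size) are:
  [e] (size 1), [a¹²] (size 2), [a¹¹] (size 2), [a³] (size 2), [a⁴] (size 2), [a⁸] (size 2), [a⁶] (size 2), [b] (size 13).
Class equation: 1 + 2 + 2 + 2 + 2 + 2 + 2 + 13 = 26 = |G|. So G has 8 conjugacy classes.

Answer: 8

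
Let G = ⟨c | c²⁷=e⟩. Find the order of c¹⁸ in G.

Compute successive powers until reaching e:
  (c¹⁸)¹ = c¹⁸, (c¹⁸)² = c⁹, (c¹⁸)³ = e.
The smallest positive k with (c¹⁸)ᵏ = e is 3.

Answer: 3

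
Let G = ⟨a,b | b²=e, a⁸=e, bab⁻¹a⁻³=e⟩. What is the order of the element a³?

Compute successive powers until reaching e:
  (a³)¹ = a³, (a³)² = a⁶, (a³)³ = a, (a³)⁴ = a⁴, (a³)⁵ = a⁷, (a³)⁶ = a², (a³)⁷ = a⁵, (a³)⁸ = e.
The smallest positive k with (a³)ᵏ = e is 8.

Answer: 8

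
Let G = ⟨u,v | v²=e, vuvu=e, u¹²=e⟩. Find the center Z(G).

An element z ∈ Z(G) iff z commutes with every generator.
For example u⁶ is central: (u⁶)·u = u⁷ = u·(u⁶); (u⁶)·v = u⁶v = v·(u⁶).
Whereas u ∉ Z(G) since u·v = uv ≠ u¹¹v = v·u.
Checking each of the 24 elements this way gives Z(G) = {e, u⁶}, of order 2.

Answer: {e, u⁶}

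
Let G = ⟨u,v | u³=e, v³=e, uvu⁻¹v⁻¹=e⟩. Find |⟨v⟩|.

|⟨v⟩| equals the order of v. Compute successive powers until reaching e:
  v¹ = v, v² = v², v³ = e.
The smallest positive k with vᵏ = e is 3, so |⟨v⟩| = 3.

Answer: 3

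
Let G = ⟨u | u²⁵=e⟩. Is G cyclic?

|G| = 25. The element u has order 25 (its powers give 25 distinct elements), so ⟨u⟩ = G and G is cyclic.

Answer: Yes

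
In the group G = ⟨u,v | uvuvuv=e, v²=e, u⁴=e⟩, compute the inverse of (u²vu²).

The order of (u²vu²) is 2 (smallest k with (u²vu²)ᵏ = e), so (u²vu²)⁻¹ = (u²vu²)¹ = u²vu².
Check: (u²vu²) · (u²vu²) → (u²vu²) · u² = u²v;   (u²v) · v = u²;   (u²) · u² = e, giving e as required.

Answer: u²vu²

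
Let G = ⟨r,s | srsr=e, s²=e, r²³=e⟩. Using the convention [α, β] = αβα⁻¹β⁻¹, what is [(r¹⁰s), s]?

[(r¹⁰s), s] = (r¹⁰s)·s·(r¹⁰s)⁻¹·s⁻¹.
  (r¹⁰s) · s = r¹⁰
  (r¹⁰) · (r¹⁰s) = r²⁰s
  (r²⁰s) · s = r²⁰

Answer: r²⁰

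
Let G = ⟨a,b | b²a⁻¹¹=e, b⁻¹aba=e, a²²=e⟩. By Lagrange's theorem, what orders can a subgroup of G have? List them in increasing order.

|G| = 44 = 2² · 11. By Lagrange's theorem the order of any subgroup divides 44; the divisors of 44 are 1, 2, 4, 11, 22, 44.

Answer: 1, 2, 4, 11, 22, 44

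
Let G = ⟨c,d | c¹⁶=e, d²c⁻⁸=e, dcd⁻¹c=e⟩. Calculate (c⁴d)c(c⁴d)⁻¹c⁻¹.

[(c⁴d), c] = (c⁴d)·c·(c⁴d)⁻¹·c⁻¹.
  (c⁴d) · c = c³d
  (c³d) · (c⁴d⁻¹) = c¹⁵
  (c¹⁵) · (c¹⁵) = c¹⁴

Answer: c¹⁴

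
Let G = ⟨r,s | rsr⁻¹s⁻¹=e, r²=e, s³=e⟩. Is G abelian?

Each pair of generators commutes: r·s = rs = s·r. Since the generators pairwise commute, every element of G commutes with every other, so G is abelian.

Answer: Yes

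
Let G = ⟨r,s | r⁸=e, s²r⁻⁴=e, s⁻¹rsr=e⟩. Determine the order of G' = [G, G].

G' = [G, G] is generated by all commutators. The generator-pair commutators are: [r, s] = r².
The subgroup they normally generate is {e, r², r⁴, r⁶}, of order 4.
Check: |G/G'| = 16/4 = 4 is the order of the abelianisation.

Answer: 4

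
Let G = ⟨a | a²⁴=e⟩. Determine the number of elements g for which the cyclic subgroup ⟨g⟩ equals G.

G is cyclic of order 24. An element generates G iff its order is 24, and a cyclic group of order 24 has exactly φ(24) = 8 such elements.

Answer: 8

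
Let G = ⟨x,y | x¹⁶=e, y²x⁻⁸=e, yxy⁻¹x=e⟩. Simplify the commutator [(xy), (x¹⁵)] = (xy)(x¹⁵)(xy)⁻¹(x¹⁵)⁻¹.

[(xy), (x¹⁵)] = (xy)·(x¹⁵)·(xy)⁻¹·(x¹⁵)⁻¹.
  (xy) · (x¹⁵) = x²y
  (x²y) · (xy⁻¹) = x
  x · x = x²

Answer: x²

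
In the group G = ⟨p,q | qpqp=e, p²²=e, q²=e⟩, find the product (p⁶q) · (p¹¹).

Compute (p⁶q) · (p¹¹) by multiplying left to right and reducing via the relations at each step:
  (p⁶q) · p¹¹ = p¹⁷q

Answer: p¹⁷q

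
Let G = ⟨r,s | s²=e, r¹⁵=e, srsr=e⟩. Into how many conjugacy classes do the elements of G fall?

The conjugacy classes (representative and size) are:
  [e] (size 1), [r¹⁴] (size 2), [r²] (size 2), [r³] (size 2), [r⁴] (size 2), [r¹⁰] (size 2), [r⁹] (size 2), [r⁷] (size 2), [r¹³s] (size 15).
Class equation: 1 + 2 + 2 + 2 + 2 + 2 + 2 + 2 + 15 = 30 = |G|. So G has 9 conjugacy classes.

Answer: 9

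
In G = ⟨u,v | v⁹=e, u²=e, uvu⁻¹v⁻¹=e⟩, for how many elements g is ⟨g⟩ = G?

G is cyclic of order 18. An element generates G iff its order is 18, and a cyclic group of order 18 has exactly φ(18) = 6 such elements.

Answer: 6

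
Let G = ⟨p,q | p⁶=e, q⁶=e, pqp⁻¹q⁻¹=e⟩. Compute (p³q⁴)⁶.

Compute successive powers of (p³q⁴), reducing at each step:
  (p³q⁴)²: (p³q⁴) · p³ = q⁴;   (q⁴) · q⁴ = q²
  (p³q⁴)³: (q²) · p³ = p³q²;   (p³q²) · q⁴ = p³
  (p³q⁴)⁴: (p³) · p³ = e;   e · q⁴ = q⁴
  (p³q⁴)⁵: (q⁴) · p³ = p³q⁴;   (p³q⁴) · q⁴ = p³q²
  (p³q⁴)⁶: (p³q²) · p³ = q²;   (q²) · q⁴ = e

Answer: e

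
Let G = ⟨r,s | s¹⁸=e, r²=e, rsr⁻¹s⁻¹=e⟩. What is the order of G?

Enumerate words in the generators, reducing via the relations: the distinct elements are
  {e, r, s, rs, s², s³, s⁴, s⁵, s⁶, s⁷, s⁸, s⁹, rs², rs³, rs⁴, rs⁵, rs⁶, rs⁷, rs⁸, rs⁹, s¹², s¹³, s¹¹, s¹⁰, s¹⁴, s¹⁵, s¹⁶, s¹⁷, rs¹², rs¹³, rs¹¹, rs¹⁰, rs¹⁴, rs¹⁵, rs¹⁶, rs¹⁷}.
No further products give new elements, so |G| = 36.

Answer: 36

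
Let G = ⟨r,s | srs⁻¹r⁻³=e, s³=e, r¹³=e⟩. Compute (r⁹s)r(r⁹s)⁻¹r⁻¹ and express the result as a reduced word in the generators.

[(r⁹s), r] = (r⁹s)·r·(r⁹s)⁻¹·r⁻¹.
  (r⁹s) · r = r¹²s
  (r¹²s) · (r¹⁰s²) = r³
  (r³) · (r¹²) = r²

Answer: r²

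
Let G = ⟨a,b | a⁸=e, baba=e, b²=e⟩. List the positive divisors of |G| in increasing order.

|G| = 16 = 2⁴. By Lagrange's theorem the order of any subgroup divides 16; the divisors of 16 are 1, 2, 4, 8, 16.

Answer: 1, 2, 4, 8, 16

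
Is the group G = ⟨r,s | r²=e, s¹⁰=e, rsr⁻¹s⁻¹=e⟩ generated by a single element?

|G| = 20, but the maximum element order in G is 10 < 20. No single element generates all of G, so G is not cyclic.

Answer: No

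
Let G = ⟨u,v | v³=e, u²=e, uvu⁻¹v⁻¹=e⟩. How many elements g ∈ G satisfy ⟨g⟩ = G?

G is cyclic of order 6. An element generates G iff its order is 6, and a cyclic group of order 6 has exactly φ(6) = 2 such elements.

Answer: 2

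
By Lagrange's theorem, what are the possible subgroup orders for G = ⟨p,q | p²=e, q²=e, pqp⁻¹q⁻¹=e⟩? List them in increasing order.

|G| = 4 = 2². By Lagrange's theorem the order of any subgroup divides 4; the divisors of 4 are 1, 2, 4.

Answer: 1, 2, 4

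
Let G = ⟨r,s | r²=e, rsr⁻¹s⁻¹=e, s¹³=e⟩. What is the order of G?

Enumerate words in the generators, reducing via the relations: the distinct elements are
  {e, r, s, rs, s², s³, s⁴, s⁵, s⁶, s⁷, s⁸, s⁹, rs², rs³, rs⁴, rs⁵, rs⁶, rs⁷, rs⁸, rs⁹, s¹², s¹¹, s¹⁰, rs¹², rs¹¹, rs¹⁰}.
No further products give new elements, so |G| = 26.

Answer: 26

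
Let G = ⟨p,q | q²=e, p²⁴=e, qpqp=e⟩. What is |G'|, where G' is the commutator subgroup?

G' = [G, G] is generated by all commutators. The generator-pair commutators are: [p, q] = p².
The subgroup they normally generate is {e, p², p⁴, p⁶, p⁸, p¹⁰, p¹², p¹⁴, p¹⁶, p¹⁸, p²⁰, p²²}, of order 12.
Check: |G/G'| = 48/12 = 4 is the order of the abelianisation.

Answer: 12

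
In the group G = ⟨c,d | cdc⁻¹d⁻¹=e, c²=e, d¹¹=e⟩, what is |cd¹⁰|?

Compute successive powers until reaching e:
  (cd¹⁰)¹ = cd¹⁰, (cd¹⁰)² = d⁹, (cd¹⁰)³ = cd⁸, (cd¹⁰)⁴ = d⁷, (cd¹⁰)⁵ = cd⁶, (cd¹⁰)⁶ = d⁵, (cd¹⁰)⁷ = cd⁴, (cd¹⁰)⁸ = d³, (cd¹⁰)⁹ = cd², (cd¹⁰)¹⁰ = d, (cd¹⁰)¹¹ = c, (cd¹⁰)¹² = d¹⁰, (cd¹⁰)¹³ = cd⁹, (cd¹⁰)¹⁴ = d⁸, (cd¹⁰)¹⁵ = cd⁷, (cd¹⁰)¹⁶ = d⁶, (cd¹⁰)¹⁷ = cd⁵, (cd¹⁰)¹⁸ = d⁴, (cd¹⁰)¹⁹ = cd³, (cd¹⁰)²⁰ = d², (cd¹⁰)²¹ = cd, (cd¹⁰)²² = e.
The smallest positive k with (cd¹⁰)ᵏ = e is 22.

Answer: 22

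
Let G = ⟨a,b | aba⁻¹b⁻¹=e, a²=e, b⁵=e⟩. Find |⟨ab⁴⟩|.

|⟨ab⁴⟩| equals the order of ab⁴. Compute successive powers until reaching e:
  (ab⁴)¹ = ab⁴, (ab⁴)² = b³, (ab⁴)³ = ab², (ab⁴)⁴ = b, (ab⁴)⁵ = a, (ab⁴)⁶ = b⁴, (ab⁴)⁷ = ab³, (ab⁴)⁸ = b², (ab⁴)⁹ = ab, (ab⁴)¹⁰ = e.
The smallest positive k with (ab⁴)ᵏ = e is 10, so |⟨ab⁴⟩| = 10.

Answer: 10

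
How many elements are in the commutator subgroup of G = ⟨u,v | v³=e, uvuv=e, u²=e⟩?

G' = [G, G] is generated by all commutators. The generator-pair commutators are: [u, v] = v.
The subgroup they normally generate is {e, v, v²}, of order 3.
Check: |G/G'| = 6/3 = 2 is the order of the abelianisation.

Answer: 3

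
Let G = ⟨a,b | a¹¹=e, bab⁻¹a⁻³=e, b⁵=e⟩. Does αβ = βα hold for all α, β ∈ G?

a·b = ab but b·a = a³b, so a·b ≠ b·a and G is not abelian.

Answer: No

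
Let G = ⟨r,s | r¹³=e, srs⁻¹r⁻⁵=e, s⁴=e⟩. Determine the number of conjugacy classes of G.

The conjugacy classes (representative and size) are:
  [e] (size 1), [r] (size 4), [r²] (size 4), [r⁹] (size 4), [r¹²s] (size 13), [r⁴s²] (size 13), [r¹²s³] (size 13).
Class equation: 1 + 4 + 4 + 4 + 13 + 13 + 13 = 52 = |G|. So G has 7 conjugacy classes.

Answer: 7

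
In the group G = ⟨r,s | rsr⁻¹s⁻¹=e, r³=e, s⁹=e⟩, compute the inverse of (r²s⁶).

The order of (r²s⁶) is 3 (smallest k with (r²s⁶)ᵏ = e), so (r²s⁶)⁻¹ = (r²s⁶)² = rs³.
Check: (r²s⁶) · (rs³) → (r²s⁶) · r = s⁶;   (s⁶) · s³ = e, giving e as required.

Answer: rs³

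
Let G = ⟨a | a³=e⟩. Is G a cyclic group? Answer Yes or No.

|G| = 3. The element a has order 3 (its powers give 3 distinct elements), so ⟨a⟩ = G and G is cyclic.

Answer: Yes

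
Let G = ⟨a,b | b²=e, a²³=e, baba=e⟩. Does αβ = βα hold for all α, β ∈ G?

a·b = ab but b·a = a²²b, so a·b ≠ b·a and G is not abelian.

Answer: No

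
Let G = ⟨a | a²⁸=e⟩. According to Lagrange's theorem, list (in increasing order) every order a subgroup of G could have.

|G| = 28 = 2² · 7. By Lagrange's theorem the order of any subgroup divides 28; the divisors of 28 are 1, 2, 4, 7, 14, 28.

Answer: 1, 2, 4, 7, 14, 28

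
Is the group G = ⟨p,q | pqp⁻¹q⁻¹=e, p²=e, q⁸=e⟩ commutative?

Each pair of generators commutes: p·q = pq = q·p. Since the generators pairwise commute, every element of G commutes with every other, so G is abelian.

Answer: Yes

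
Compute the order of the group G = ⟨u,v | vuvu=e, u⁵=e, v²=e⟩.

Enumerate words in the generators, reducing via the relations: the distinct elements are
  {e, u, v, uv, u², u³, u⁴, u²v, u³v, u⁴v}.
No further products give new elements, so |G| = 10.

Answer: 10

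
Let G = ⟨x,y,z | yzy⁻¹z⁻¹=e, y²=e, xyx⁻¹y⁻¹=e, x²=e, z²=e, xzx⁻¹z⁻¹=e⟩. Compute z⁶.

Compute successive powers of z, reducing at each step:
  z²: z · z = e
  z³: e · z = z
  z⁴: z · z = e
  z⁵: e · z = z
  z⁶: z · z = e

Answer: e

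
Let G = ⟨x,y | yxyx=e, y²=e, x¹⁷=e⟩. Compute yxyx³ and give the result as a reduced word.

Multiply left to right, reducing at each step:
  y · x = x¹⁶y
  (x¹⁶y) · y = x¹⁶
  (x¹⁶) · x³ = x²

Answer: x²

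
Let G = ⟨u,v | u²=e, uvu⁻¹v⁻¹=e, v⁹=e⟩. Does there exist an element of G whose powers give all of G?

|G| = 18. The element uv has order 18 (its powers give 18 distinct elements), so ⟨uv⟩ = G and G is cyclic.

Answer: Yes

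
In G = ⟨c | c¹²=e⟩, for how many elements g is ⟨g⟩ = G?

G is cyclic of order 12. An element generates G iff its order is 12, and a cyclic group of order 12 has exactly φ(12) = 4 such elements.

Answer: 4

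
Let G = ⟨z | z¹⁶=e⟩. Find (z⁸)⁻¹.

The order of (z⁸) is 2 (smallest k with (z⁸)ᵏ = e), so (z⁸)⁻¹ = (z⁸)¹ = z⁸.
Check: (z⁸) · (z⁸) → (z⁸) · z⁸ = e, giving e as required.

Answer: z⁸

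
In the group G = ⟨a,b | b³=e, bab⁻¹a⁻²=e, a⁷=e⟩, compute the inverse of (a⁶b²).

The order of (a⁶b²) is 3 (smallest k with (a⁶b²)ᵏ = e), so (a⁶b²)⁻¹ = (a⁶b²)² = a²b.
Check: (a⁶b²) · (a²b) → (a⁶b²) · a² = b²;   (b²) · b = e, giving e as required.

Answer: a²b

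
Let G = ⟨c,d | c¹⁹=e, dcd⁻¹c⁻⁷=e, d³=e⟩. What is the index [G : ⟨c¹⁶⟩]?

First find ord(c¹⁶) by computing successive powers:
  (c¹⁶)¹ = c¹⁶, (c¹⁶)² = c¹³, (c¹⁶)³ = c¹⁰, (c¹⁶)⁴ = c⁷, (c¹⁶)⁵ = c⁴, (c¹⁶)⁶ = c, (c¹⁶)⁷ = c¹⁷, (c¹⁶)⁸ = c¹⁴, (c¹⁶)⁹ = c¹¹, (c¹⁶)¹⁰ = c⁸, (c¹⁶)¹¹ = c⁵, (c¹⁶)¹² = c², (c¹⁶)¹³ = c¹⁸, (c¹⁶)¹⁴ = c¹⁵, (c¹⁶)¹⁵ = c¹², (c¹⁶)¹⁶ = c⁹, (c¹⁶)¹⁷ = c⁶, (c¹⁶)¹⁸ = c³, (c¹⁶)¹⁹ = e.
So |⟨c¹⁶⟩| = ord(c¹⁶) = 19. With |G| = 57, by Lagrange [G : ⟨c¹⁶⟩] = 57/19 = 3.

Answer: 3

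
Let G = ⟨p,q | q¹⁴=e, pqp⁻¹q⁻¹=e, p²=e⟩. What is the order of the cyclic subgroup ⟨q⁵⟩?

|⟨q⁵⟩| equals the order of q⁵. Compute successive powers until reaching e:
  (q⁵)¹ = q⁵, (q⁵)² = q¹⁰, (q⁵)³ = q, (q⁵)⁴ = q⁶, (q⁵)⁵ = q¹¹, (q⁵)⁶ = q², (q⁵)⁷ = q⁷, (q⁵)⁸ = q¹², (q⁵)⁹ = q³, (q⁵)¹⁰ = q⁸, (q⁵)¹¹ = q¹³, (q⁵)¹² = q⁴, (q⁵)¹³ = q⁹, (q⁵)¹⁴ = e.
The smallest positive k with (q⁵)ᵏ = e is 14, so |⟨q⁵⟩| = 14.

Answer: 14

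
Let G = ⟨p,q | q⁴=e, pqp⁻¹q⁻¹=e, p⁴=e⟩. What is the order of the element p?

Compute successive powers until reaching e:
  p¹ = p, p² = p², p³ = p³, p⁴ = e.
The smallest positive k with pᵏ = e is 4.

Answer: 4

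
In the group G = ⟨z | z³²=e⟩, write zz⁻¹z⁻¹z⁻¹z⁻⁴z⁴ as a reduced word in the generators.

Multiply left to right, reducing at each step:
  z · z⁻¹ = e
  e · z⁻¹ = z³¹
  (z³¹) · z⁻¹ = z³⁰
  (z³⁰) · z⁻⁴ = z²⁶
  (z²⁶) · z⁴ = z³⁰

Answer: z³⁰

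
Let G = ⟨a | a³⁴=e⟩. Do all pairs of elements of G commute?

G has a single generator, so G is cyclic and hence abelian.

Answer: Yes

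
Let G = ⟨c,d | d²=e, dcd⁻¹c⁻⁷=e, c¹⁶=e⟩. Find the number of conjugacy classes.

The conjugacy classes (representative and size) are:
  [e] (size 1), [c] (size 2), [c¹⁴] (size 2), [c³] (size 2), [c⁴] (size 2), [c¹⁰] (size 2), [c⁸] (size 1), [c⁹] (size 2), [c¹¹] (size 2), [c¹⁰d] (size 8), [cd] (size 8).
Class equation: 1 + 2 + 2 + 2 + 2 + 2 + 1 + 2 + 2 + 8 + 8 = 32 = |G|. So G has 11 conjugacy classes.

Answer: 11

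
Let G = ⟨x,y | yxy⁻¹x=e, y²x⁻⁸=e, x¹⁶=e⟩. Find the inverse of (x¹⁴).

The order of (x¹⁴) is 8 (smallest k with (x¹⁴)ᵏ = e), so (x¹⁴)⁻¹ = (x¹⁴)⁷ = x².
Check: (x¹⁴) · (x²) → (x¹⁴) · x² = e, giving e as required.

Answer: x²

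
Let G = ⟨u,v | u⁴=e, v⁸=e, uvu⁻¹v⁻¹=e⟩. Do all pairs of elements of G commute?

Each pair of generators commutes: u·v = uv = v·u. Since the generators pairwise commute, every element of G commutes with every other, so G is abelian.

Answer: Yes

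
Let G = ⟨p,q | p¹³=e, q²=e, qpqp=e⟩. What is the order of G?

Enumerate words in the generators, reducing via the relations: the distinct elements are
  {e, p, q, pq, p², p³, p⁴, p⁵, p⁶, p⁷, p⁸, p⁹, p²q, p³q, p¹², p¹¹, p¹⁰, p⁴q, p⁵q, p⁶q, p⁷q, p⁸q, p⁹q, p¹²q, p¹¹q, p¹⁰q}.
No further products give new elements, so |G| = 26.

Answer: 26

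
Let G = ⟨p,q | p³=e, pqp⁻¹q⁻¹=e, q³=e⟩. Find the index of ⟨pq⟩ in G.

First find ord(pq) by computing successive powers:
  (pq)¹ = pq, (pq)² = p²q², (pq)³ = e.
So |⟨pq⟩| = ord(pq) = 3. With |G| = 9, by Lagrange [G : ⟨pq⟩] = 9/3 = 3.

Answer: 3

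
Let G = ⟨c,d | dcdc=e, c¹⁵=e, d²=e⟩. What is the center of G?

An element z ∈ Z(G) iff z commutes with every generator.
For example e is central: e·c = c = c·e; e·d = d = d·e.
Whereas c ∉ Z(G) since c·d = cd ≠ c¹⁴d = d·c.
Checking each of the 30 elements this way gives Z(G) = {e}, of order 1.

Answer: {e}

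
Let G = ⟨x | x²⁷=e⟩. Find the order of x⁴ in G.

Compute successive powers until reaching e:
  (x⁴)¹ = x⁴, (x⁴)² = x⁸, (x⁴)³ = x¹², (x⁴)⁴ = x¹⁶, (x⁴)⁵ = x²⁰, (x⁴)⁶ = x²⁴, (x⁴)⁷ = x, (x⁴)⁸ = x⁵, (x⁴)⁹ = x⁹, (x⁴)¹⁰ = x¹³, (x⁴)¹¹ = x¹⁷, (x⁴)¹² = x²¹, (x⁴)¹³ = x²⁵, (x⁴)¹⁴ = x², (x⁴)¹⁵ = x⁶, (x⁴)¹⁶ = x¹⁰, (x⁴)¹⁷ = x¹⁴, (x⁴)¹⁸ = x¹⁸, (x⁴)¹⁹ = x²², (x⁴)²⁰ = x²⁶, (x⁴)²¹ = x³, (x⁴)²² = x⁷, (x⁴)²³ = x¹¹, (x⁴)²⁴ = x¹⁵, (x⁴)²⁵ = x¹⁹, (x⁴)²⁶ = x²³, (x⁴)²⁷ = e.
The smallest positive k with (x⁴)ᵏ = e is 27.

Answer: 27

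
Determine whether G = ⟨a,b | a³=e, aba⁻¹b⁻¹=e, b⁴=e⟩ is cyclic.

|G| = 12. The element ab has order 12 (its powers give 12 distinct elements), so ⟨ab⟩ = G and G is cyclic.

Answer: Yes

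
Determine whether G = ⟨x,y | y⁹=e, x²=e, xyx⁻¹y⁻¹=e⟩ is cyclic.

|G| = 18. The element xy has order 18 (its powers give 18 distinct elements), so ⟨xy⟩ = G and G is cyclic.

Answer: Yes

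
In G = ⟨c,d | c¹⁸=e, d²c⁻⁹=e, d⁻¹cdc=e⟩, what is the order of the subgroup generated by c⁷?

|⟨c⁷⟩| equals the order of c⁷. Compute successive powers until reaching e:
  (c⁷)¹ = c⁷, (c⁷)² = c¹⁴, (c⁷)³ = c³, (c⁷)⁴ = c¹⁰, (c⁷)⁵ = c¹⁷, (c⁷)⁶ = c⁶, (c⁷)⁷ = c¹³, (c⁷)⁸ = c², (c⁷)⁹ = c⁹, (c⁷)¹⁰ = c¹⁶, (c⁷)¹¹ = c⁵, (c⁷)¹² = c¹², (c⁷)¹³ = c, (c⁷)¹⁴ = c⁸, (c⁷)¹⁵ = c¹⁵, (c⁷)¹⁶ = c⁴, (c⁷)¹⁷ = c¹¹, (c⁷)¹⁸ = e.
The smallest positive k with (c⁷)ᵏ = e is 18, so |⟨c⁷⟩| = 18.

Answer: 18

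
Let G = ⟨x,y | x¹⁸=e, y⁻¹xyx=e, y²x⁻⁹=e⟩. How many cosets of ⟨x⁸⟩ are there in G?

First find ord(x⁸) by computing successive powers:
  (x⁸)¹ = x⁸, (x⁸)² = x¹⁶, (x⁸)³ = x⁶, (x⁸)⁴ = x¹⁴, (x⁸)⁵ = x⁴, (x⁸)⁶ = x¹², (x⁸)⁷ = x², (x⁸)⁸ = x¹⁰, (x⁸)⁹ = e.
So |⟨x⁸⟩| = ord(x⁸) = 9. With |G| = 36, by Lagrange [G : ⟨x⁸⟩] = 36/9 = 4.

Answer: 4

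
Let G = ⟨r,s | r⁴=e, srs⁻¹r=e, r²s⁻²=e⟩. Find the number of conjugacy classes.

The conjugacy classes (representative and size) are:
  [e] (size 1), [r³] (size 2), [r²] (size 1), [s⁻¹] (size 2), [rs] (size 2).
Class equation: 1 + 2 + 1 + 2 + 2 = 8 = |G|. So G has 5 conjugacy classes.

Answer: 5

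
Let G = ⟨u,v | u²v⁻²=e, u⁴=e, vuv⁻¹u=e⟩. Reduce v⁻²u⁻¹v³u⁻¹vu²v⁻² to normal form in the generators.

Multiply left to right, reducing at each step:
  (u²) · u⁻¹ = u
  u · v³ = uv⁻¹
  (uv⁻¹) · u⁻¹ = v
  v · v = u²
  (u²) · u² = e
  e · v⁻² = u²

Answer: u²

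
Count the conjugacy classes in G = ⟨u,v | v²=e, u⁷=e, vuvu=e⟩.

The conjugacy classes (representative and size) are:
  [e] (size 1), [u⁶] (size 2), [u⁵] (size 2), [u⁴] (size 2), [uv] (size 7).
Class equation: 1 + 2 + 2 + 2 + 7 = 14 = |G|. So G has 5 conjugacy classes.

Answer: 5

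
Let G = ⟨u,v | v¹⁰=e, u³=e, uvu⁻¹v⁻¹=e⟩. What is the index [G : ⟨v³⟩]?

First find ord(v³) by computing successive powers:
  (v³)¹ = v³, (v³)² = v⁶, (v³)³ = v⁹, (v³)⁴ = v², (v³)⁵ = v⁵, (v³)⁶ = v⁸, (v³)⁷ = v, (v³)⁸ = v⁴, (v³)⁹ = v⁷, (v³)¹⁰ = e.
So |⟨v³⟩| = ord(v³) = 10. With |G| = 30, by Lagrange [G : ⟨v³⟩] = 30/10 = 3.

Answer: 3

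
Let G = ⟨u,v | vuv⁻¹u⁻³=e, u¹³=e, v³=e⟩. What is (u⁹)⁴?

Compute successive powers of (u⁹), reducing at each step:
  (u⁹)²: (u⁹) · u⁹ = u⁵
  (u⁹)³: (u⁵) · u⁹ = u
  (u⁹)⁴: u · u⁹ = u¹⁰

Answer: u¹⁰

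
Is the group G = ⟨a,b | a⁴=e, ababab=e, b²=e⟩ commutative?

a·b = ab but b·a = ba, so a·b ≠ b·a and G is not abelian.

Answer: No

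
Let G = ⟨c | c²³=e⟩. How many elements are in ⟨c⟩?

|⟨c⟩| equals the order of c. Compute successive powers until reaching e:
  c¹ = c, c² = c², c³ = c³, c⁴ = c⁴, c⁵ = c⁵, c⁶ = c⁶, c⁷ = c⁷, c⁸ = c⁸, c⁹ = c⁹, c¹⁰ = c¹⁰, c¹¹ = c¹¹, c¹² = c¹², c¹³ = c¹³, c¹⁴ = c¹⁴, c¹⁵ = c¹⁵, c¹⁶ = c¹⁶, c¹⁷ = c¹⁷, c¹⁸ = c¹⁸, c¹⁹ = c¹⁹, c²⁰ = c²⁰, c²¹ = c²¹, c²² = c²², c²³ = e.
The smallest positive k with cᵏ = e is 23, so |⟨c⟩| = 23.

Answer: 23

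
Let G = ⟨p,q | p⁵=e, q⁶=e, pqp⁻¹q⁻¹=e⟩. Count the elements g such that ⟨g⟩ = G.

G is cyclic of order 30. An element generates G iff its order is 30, and a cyclic group of order 30 has exactly φ(30) = 8 such elements.

Answer: 8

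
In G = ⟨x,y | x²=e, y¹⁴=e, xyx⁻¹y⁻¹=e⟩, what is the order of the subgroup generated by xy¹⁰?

|⟨xy¹⁰⟩| equals the order of xy¹⁰. Compute successive powers until reaching e:
  (xy¹⁰)¹ = xy¹⁰, (xy¹⁰)² = y⁶, (xy¹⁰)³ = xy², (xy¹⁰)⁴ = y¹², (xy¹⁰)⁵ = xy⁸, (xy¹⁰)⁶ = y⁴, (xy¹⁰)⁷ = x, (xy¹⁰)⁸ = y¹⁰, (xy¹⁰)⁹ = xy⁶, (xy¹⁰)¹⁰ = y², (xy¹⁰)¹¹ = xy¹², (xy¹⁰)¹² = y⁸, (xy¹⁰)¹³ = xy⁴, (xy¹⁰)¹⁴ = e.
The smallest positive k with (xy¹⁰)ᵏ = e is 14, so |⟨xy¹⁰⟩| = 14.

Answer: 14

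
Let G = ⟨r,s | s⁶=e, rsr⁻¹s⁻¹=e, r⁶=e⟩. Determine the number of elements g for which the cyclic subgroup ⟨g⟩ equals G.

⟨g⟩ = G would require ord(g) = |G| = 36, but the maximum element order in G is 6 < 36. So G is not cyclic and no single element generates it: the count is 0.

Answer: 0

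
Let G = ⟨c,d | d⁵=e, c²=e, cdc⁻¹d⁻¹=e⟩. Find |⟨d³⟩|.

|⟨d³⟩| equals the order of d³. Compute successive powers until reaching e:
  (d³)¹ = d³, (d³)² = d, (d³)³ = d⁴, (d³)⁴ = d², (d³)⁵ = e.
The smallest positive k with (d³)ᵏ = e is 5, so |⟨d³⟩| = 5.

Answer: 5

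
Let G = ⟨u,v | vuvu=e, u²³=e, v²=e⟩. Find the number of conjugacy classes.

The conjugacy classes (representative and size) are:
  [e] (size 1), [u] (size 2), [u²¹] (size 2), [u²⁰] (size 2), [u⁴] (size 2), [u¹⁸] (size 2), [u⁶] (size 2), [u¹⁶] (size 2), [u⁸] (size 2), [u⁹] (size 2), [u¹⁰] (size 2), [u¹²] (size 2), [u¹⁸v] (size 23).
Class equation: 1 + 2 + 2 + 2 + 2 + 2 + 2 + 2 + 2 + 2 + 2 + 2 + 23 = 46 = |G|. So G has 13 conjugacy classes.

Answer: 13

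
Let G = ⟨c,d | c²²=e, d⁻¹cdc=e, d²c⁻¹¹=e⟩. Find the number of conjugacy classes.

The conjugacy classes (representative and size) are:
  [e] (size 1), [c²¹] (size 2), [c²] (size 2), [c³] (size 2), [c¹⁸] (size 2), [c¹⁷] (size 2), [c⁶] (size 2), [c⁷] (size 2), [c⁸] (size 2), [c¹³] (size 2), [c¹²] (size 2), [c¹¹] (size 1), [c¹⁰d] (size 11), [c⁷d] (size 11).
Class equation: 1 + 2 + 2 + 2 + 2 + 2 + 2 + 2 + 2 + 2 + 2 + 1 + 11 + 11 = 44 = |G|. So G has 14 conjugacy classes.

Answer: 14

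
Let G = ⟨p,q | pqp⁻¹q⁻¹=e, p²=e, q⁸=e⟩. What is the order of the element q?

Compute successive powers until reaching e:
  q¹ = q, q² = q², q³ = q³, q⁴ = q⁴, q⁵ = q⁵, q⁶ = q⁶, q⁷ = q⁷, q⁸ = e.
The smallest positive k with qᵏ = e is 8.

Answer: 8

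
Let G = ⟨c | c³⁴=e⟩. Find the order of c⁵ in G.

Compute successive powers until reaching e:
  (c⁵)¹ = c⁵, (c⁵)² = c¹⁰, (c⁵)³ = c¹⁵, (c⁵)⁴ = c²⁰, (c⁵)⁵ = c²⁵, (c⁵)⁶ = c³⁰, (c⁵)⁷ = c, (c⁵)⁸ = c⁶, (c⁵)⁹ = c¹¹, (c⁵)¹⁰ = c¹⁶, (c⁵)¹¹ = c²¹, (c⁵)¹² = c²⁶, (c⁵)¹³ = c³¹, (c⁵)¹⁴ = c², (c⁵)¹⁵ = c⁷, (c⁵)¹⁶ = c¹², (c⁵)¹⁷ = c¹⁷, (c⁵)¹⁸ = c²², (c⁵)¹⁹ = c²⁷, (c⁵)²⁰ = c³², (c⁵)²¹ = c³, (c⁵)²² = c⁸, (c⁵)²³ = c¹³, (c⁵)²⁴ = c¹⁸, (c⁵)²⁵ = c²³, (c⁵)²⁶ = c²⁸, (c⁵)²⁷ = c³³, (c⁵)²⁸ = c⁴, (c⁵)²⁹ = c⁹, (c⁵)³⁰ = c¹⁴, (c⁵)³¹ = c¹⁹, (c⁵)³² = c²⁴, (c⁵)³³ = c²⁹, (c⁵)³⁴ = e.
The smallest positive k with (c⁵)ᵏ = e is 34.

Answer: 34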